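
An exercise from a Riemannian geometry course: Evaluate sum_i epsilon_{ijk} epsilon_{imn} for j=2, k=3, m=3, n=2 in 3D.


Using the identity: epsilon_{ijk} epsilon_{imn} = delta_{jm} delta_{kn} - delta_{jn} delta_{km}.
delta_{23} = 0
delta_{32} = 0
delta_{22} = 1
delta_{33} = 1
Result = 0 * 0 - 1 * 1 = 0 - 1 = -1

-1


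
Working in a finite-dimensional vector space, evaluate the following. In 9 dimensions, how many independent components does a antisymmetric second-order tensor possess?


A antisymmetric rank-2 tensor in d dimensions has d(d-1)/2 independent components.
d = 9
d(d-1)/2 = 9 * 8 / 2 = 72 / 2 = 36

36


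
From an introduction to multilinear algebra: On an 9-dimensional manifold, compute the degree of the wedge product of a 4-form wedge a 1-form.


The degree of a wedge product is the sum of the degrees of the individual forms.
Degrees: 4, 1
Total degree = 4 + 1 = 5

5


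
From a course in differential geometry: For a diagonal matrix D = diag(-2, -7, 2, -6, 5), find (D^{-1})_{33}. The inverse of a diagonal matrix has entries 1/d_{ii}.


For a diagonal matrix, the inverse has entries (D^{-1})_{ii} = 1/d_{ii}.
The diagonal entries are: d_{11} = -2, d_{22} = -7, d_{33} = 2, d_{44} = -6, d_{55} = 5
We need (D^{-1})_{33} = 1/d_{33} = 1/2 = 1/2

1/2


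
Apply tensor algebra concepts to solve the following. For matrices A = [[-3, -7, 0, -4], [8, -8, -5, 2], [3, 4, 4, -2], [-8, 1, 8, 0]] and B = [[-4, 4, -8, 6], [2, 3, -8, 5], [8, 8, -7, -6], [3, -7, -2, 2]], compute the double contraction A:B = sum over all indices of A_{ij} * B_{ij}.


A:B = sum over all i,j of A_{ij} * B_{ij}.
Row 1: -3*-4=12, -7*4=-28, 0*-8=0, -4*6=-24 => row sum = -40
Row 2: 8*2=16, -8*3=-24, -5*-8=40, 2*5=10 => row sum = 42
Row 3: 3*8=24, 4*8=32, 4*-7=-28, -2*-6=12 => row sum = 40
Row 4: -8*3=-24, 1*-7=-7, 8*-2=-16, 0*2=0 => row sum = -47
Total = -40 + 42 + 40 + -47 = -5

-5


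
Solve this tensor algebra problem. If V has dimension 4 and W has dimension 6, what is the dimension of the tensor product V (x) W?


The dimension of a tensor product is the product of dimensions.
dim(V) = 4, dim(W) = 6
dim(V (x) W) = 4 * 6 = 24

24


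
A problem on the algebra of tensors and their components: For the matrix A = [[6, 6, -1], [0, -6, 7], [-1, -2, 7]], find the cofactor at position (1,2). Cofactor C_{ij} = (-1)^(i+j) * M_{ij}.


To find cofactor C_{12}, delete row 1 and column 2.
The resulting 2x2 submatrix is: [[0, 7], [-1, 7]]
Minor M_{12} = 0*7 - 7*-1
  = 0 - -7 = 7
Sign = (-1)^(1+2) = (-1)^3 = -1
Cofactor C_{12} = -1 * 7 = -7

-7


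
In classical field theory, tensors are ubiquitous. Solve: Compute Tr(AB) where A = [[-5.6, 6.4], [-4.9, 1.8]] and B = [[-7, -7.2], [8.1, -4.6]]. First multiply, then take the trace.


Tr(AB) = sum_i (AB)_{ii} where (AB)_{ii} = sum_k A_{ik} B_{ki}.
(AB)_{11} = -5.6*-7 + 6.4*8.1 = 91.04
(AB)_{22} = -4.9*-7.2 + 1.8*-4.6 = 27
Tr(AB) = 91.04 + 27 = 118.04

118.04


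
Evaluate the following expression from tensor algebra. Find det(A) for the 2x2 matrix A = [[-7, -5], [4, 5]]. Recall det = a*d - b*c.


For a 2x2 matrix [[a, b], [c, d]], det = a*d - b*c.
a = -7, b = -5, c = 4, d = 5
a*d = -7 * 5 = -35
b*c = -5 * 4 = -20
det = -35 - -20 = -15

-15


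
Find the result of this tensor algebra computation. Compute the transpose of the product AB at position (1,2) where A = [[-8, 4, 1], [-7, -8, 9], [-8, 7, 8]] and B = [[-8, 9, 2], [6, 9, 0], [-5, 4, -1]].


(AB)^T_{ij} = (AB)_{ji} = sum_k A_{jk} B_{ki}.
For i=1, j=2 we need (AB)_{21}:
A_{21} * B_{11} = -7 * -8 = 56
A_{22} * B_{21} = -8 * 6 = -48
A_{23} * B_{31} = 9 * -5 = -45
Sum = 56 + -48 + -45 = -37

-37


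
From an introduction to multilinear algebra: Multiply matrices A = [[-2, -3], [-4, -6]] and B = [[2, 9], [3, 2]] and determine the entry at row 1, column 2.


(AB)_{ij} = sum_k A_{ik} B_{kj}.
For i=1, j=2:
A_{11} * B_{12} = -2 * 9 = -18
A_{12} * B_{22} = -3 * 2 = -6
Sum = -18 + -6 = -24

-24


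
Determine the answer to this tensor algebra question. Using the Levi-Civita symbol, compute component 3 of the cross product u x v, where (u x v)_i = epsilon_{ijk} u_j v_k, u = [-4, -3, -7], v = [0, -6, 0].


(u x v)_3 = sum_{j,k} epsilon_{3jk} u_j v_k. Only permutations of (1,2,3) contribute; the two non-zero terms are:
eps_{312} u_1 v_2 = 1 * -4 * -6 = 24
eps_{321} u_2 v_1 = -1 * -3 * 0 = 0
(u x v)_3 = 24

24


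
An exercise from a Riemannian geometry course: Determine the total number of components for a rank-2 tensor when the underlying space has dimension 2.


The number of components of a rank-r tensor in d dimensions is d^r.
Here d = 2 and r = 2.
2^2 = 4

4


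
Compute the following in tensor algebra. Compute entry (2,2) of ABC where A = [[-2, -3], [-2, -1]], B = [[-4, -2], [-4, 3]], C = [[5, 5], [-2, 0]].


(ABC)_{22} = sum_m (AB)_{2m} C_{m2}. First compute row 2 of AB.
(AB)_{21} = -2*-4 + -1*-4 = 12
(AB)_{22} = -2*-2 + -1*3 = 1
Now contract with column 2 of C:
(AB)_{21} * C_{12} = 12 * 5 = 60
(AB)_{22} * C_{22} = 1 * 0 = 0
(ABC)_{22} = 60 + 0 = 60

60


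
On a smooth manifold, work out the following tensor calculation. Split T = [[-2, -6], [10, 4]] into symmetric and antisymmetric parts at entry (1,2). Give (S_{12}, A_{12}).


T_{12} = -6
T_{21} = 10
S_{12} = (-6 + 10)/2 = 4/2 = 2
A_{12} = (-6 - 10)/2 = -16/2 = -8
Check: S + A = 2 + -8 = -6 = T_{12}.

(2, -8)


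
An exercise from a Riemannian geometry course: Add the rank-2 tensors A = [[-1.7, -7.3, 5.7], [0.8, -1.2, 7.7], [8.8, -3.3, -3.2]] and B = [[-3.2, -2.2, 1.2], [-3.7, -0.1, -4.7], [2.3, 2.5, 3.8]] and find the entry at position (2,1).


Tensor addition is component-wise: (A + B)_{ij} = A_{ij} + B_{ij}.
A_{21} = 0.8
B_{21} = -3.7
(A + B)_{21} = 0.8 + -3.7 = -2.9

-2.9


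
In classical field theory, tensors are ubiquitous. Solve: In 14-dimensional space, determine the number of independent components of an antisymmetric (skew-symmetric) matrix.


An antisymmetric rank-2 tensor satisfies A_{ij} = -A_{ji}, so diagonal entries are zero.
The independent components are the upper-triangular entries: C(n, 2) = n(n-1)/2.
n = 14
C(14, 2) = 14 * 13 / 2 = 182 / 2 = 91

91


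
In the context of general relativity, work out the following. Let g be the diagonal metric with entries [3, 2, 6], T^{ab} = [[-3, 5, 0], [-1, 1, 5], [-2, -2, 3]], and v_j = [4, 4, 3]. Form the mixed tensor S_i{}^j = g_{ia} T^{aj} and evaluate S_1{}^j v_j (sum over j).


Step 1: lower the first index. For a diagonal metric, g_{ia} T^{aj} = g_{ii} T^{ij} (no sum on i).
g_{11} = 3
S_1{}^1 = 3 * T^{11} = 3 * -3 = -9
S_1{}^2 = 3 * T^{12} = 3 * 5 = 15
S_1{}^3 = 3 * T^{13} = 3 * 0 = 0
Step 2: contract S_1{}^j with v_j.
S_1{}^1 * v_1 = -9 * 4 = -36
S_1{}^2 * v_2 = 15 * 4 = 60
S_1{}^3 * v_3 = 0 * 3 = 0
Result = -36 + 60 + 0 = 24

24


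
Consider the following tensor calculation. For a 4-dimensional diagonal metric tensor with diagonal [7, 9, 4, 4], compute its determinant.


For a diagonal metric, the determinant is the product of diagonal entries.
Diagonal entries: 7, 9, 4, 4
det(g) = 7 * 9 * 4 * 4 = 1008

1008


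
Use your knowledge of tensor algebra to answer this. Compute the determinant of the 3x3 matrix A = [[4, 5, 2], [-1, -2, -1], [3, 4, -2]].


Expanding along the first row, det(A) = a11*M_11 - a12*M_12 + a13*M_13, where M_1j is the (1,j) minor.
Minor M_11 = -2*-2 - -1*4 = 8
Minor M_12 = -1*-2 - -1*3 = 5
Minor M_13 = -1*4 - -2*3 = 2
det = 4*(8) - 5*(5) + 2*(2)
    = 32 - 25 + 4
    = 11

11


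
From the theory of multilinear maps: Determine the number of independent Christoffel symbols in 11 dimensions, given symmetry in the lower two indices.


Christoffel symbols Gamma^k_{ij} are symmetric in i,j, so there are d * d(d+1)/2 independent symbols.
d = 11
d(d+1)/2 = 11 * 12 / 2 = 66
Total = 11 * 66 = 726

726


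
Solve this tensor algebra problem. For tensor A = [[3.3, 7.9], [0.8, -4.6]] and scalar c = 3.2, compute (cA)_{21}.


Scalar multiplication: (cA)_{ij} = c * A_{ij}.
c = 3.2
A_{21} = 0.8
(cA)_{21} = 3.2 * 0.8 = 2.56

2.56


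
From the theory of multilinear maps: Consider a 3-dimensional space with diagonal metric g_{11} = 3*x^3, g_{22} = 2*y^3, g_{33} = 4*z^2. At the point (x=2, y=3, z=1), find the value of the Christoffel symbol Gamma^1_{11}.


For a diagonal metric, Gamma^k_{ij} = (1/2) g^{kk} (dg_{ik}/dx_j + dg_{jk}/dx_i - dg_{ij}/dx_k).
The metric is diagonal, so g_{ab} = 0 for a != b.
At the given point: g_{11} = 24, g_{22} = 54, g_{33} = 4
g^{11} = 1/24
dg_{11}/dx_1 = dg_{11}/dx_1 = 36
dg_{11}/dx_1 = dg_{11}/dx_1 = 36
dg_{11}/dx_1 = dg_{11}/dx_1 = 36
Numerator = 36 + 36 - 36 = 36
Gamma^1_{11} = 36 / (2 * 24) = 3/4

3/4


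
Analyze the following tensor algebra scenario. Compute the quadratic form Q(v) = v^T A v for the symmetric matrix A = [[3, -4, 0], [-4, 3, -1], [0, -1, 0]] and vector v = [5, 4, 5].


First compute Av:
(Av)_1 = 3*5 + -4*4 + 0*5 = -1
(Av)_2 = -4*5 + 3*4 + -1*5 = -13
(Av)_3 = 0*5 + -1*4 + 0*5 = -4
Av = [-1, -13, -4]
Then v^T (Av) = 5*-1 + 4*-13 + 5*-4
= -5 + -52 + -20 = -77

-77


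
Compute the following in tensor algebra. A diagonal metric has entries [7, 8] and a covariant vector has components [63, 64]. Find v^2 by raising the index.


To raise an index with a diagonal metric: v^i = v_i / g_{ii}.
For index 2: v_2 = 64, g_{22} = 8
v^2 = 64 / 8 = 8

8


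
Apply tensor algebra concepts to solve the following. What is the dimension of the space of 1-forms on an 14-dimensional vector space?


The dimension of the space of p-forms on an n-dimensional space is C(n, p).
n = 14, p = 1
C(14, 1) = 14! / (1! * 13!) = 14

14


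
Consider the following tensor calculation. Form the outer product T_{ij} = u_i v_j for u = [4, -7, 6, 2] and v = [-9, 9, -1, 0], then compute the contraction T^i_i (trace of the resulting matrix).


The outer product gives T_{ij} = u_i v_j.
The trace (contraction) is Tr(T) = sum_i T_{ii} = sum_i u_i v_i.
Diagonal entries:
T_{11} = u_1 * v_1 = 4 * -9 = -36
T_{22} = u_2 * v_2 = -7 * 9 = -63
T_{33} = u_3 * v_3 = 6 * -1 = -6
T_{44} = u_4 * v_4 = 2 * 0 = 0
Tr(T) = -36 + -63 + -6 + 0 = -105

-105


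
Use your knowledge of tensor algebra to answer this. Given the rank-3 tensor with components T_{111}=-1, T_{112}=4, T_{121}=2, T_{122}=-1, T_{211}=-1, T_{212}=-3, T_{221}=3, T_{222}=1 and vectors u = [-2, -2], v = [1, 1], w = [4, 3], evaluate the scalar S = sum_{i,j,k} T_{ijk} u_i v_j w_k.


S = sum over i,j,k of T_{ijk} u_i v_j w_k. Expanding all 8 terms:
T_{111}*u_1*v_1*w_1 = -1*-2*1*4 = 8  (running total: 8)
T_{112}*u_1*v_1*w_2 = 4*-2*1*3 = -24  (running total: -16)
T_{121}*u_1*v_2*w_1 = 2*-2*1*4 = -16  (running total: -32)
T_{122}*u_1*v_2*w_2 = -1*-2*1*3 = 6  (running total: -26)
T_{211}*u_2*v_1*w_1 = -1*-2*1*4 = 8  (running total: -18)
T_{212}*u_2*v_1*w_2 = -3*-2*1*3 = 18  (running total: 0)
T_{221}*u_2*v_2*w_1 = 3*-2*1*4 = -24  (running total: -24)
T_{222}*u_2*v_2*w_2 = 1*-2*1*3 = -6  (running total: -30)
S = -30

-30


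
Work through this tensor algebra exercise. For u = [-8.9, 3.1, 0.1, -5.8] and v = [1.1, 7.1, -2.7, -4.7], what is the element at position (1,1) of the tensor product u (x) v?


The outer product entry T_{ij} = u_i * v_j.
We need i=1, j=1.
u_1 = -8.9, v_1 = 1.1
T_{1,1} = -8.9 * 1.1 = -9.79

-9.79


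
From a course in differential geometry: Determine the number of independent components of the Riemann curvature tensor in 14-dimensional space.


The Riemann tensor in d dimensions has d^2(d^2 - 1)/12 independent components.
d = 14, so d^2 = 196
d^2 - 1 = 195
d^2(d^2 - 1) = 196 * 195 = 38220
Divide by 12: 38220 / 12 = 3185

3185


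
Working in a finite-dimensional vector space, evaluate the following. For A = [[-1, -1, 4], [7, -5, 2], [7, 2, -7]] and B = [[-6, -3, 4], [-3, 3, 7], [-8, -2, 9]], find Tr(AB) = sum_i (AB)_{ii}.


Tr(AB) = sum_i (AB)_{ii} where (AB)_{ii} = sum_k A_{ik} B_{ki}.
(AB)_{11} = -1*-6 + -1*-3 + 4*-8 = -23
(AB)_{22} = 7*-3 + -5*3 + 2*-2 = -40
(AB)_{33} = 7*4 + 2*7 + -7*9 = -21
Tr(AB) = -23 + -40 + -21 = -84

-84


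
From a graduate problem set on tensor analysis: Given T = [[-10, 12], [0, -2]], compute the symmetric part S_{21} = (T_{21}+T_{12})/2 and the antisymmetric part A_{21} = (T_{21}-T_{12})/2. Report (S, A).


T_{21} = 0
T_{12} = 12
S_{21} = (0 + 12)/2 = 12/2 = 6
A_{21} = (0 - 12)/2 = -12/2 = -6
Check: S + A = 6 + -6 = 0 = T_{21}.

(6, -6)


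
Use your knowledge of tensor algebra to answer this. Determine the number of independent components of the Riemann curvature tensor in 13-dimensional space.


The Riemann tensor in d dimensions has d^2(d^2 - 1)/12 independent components.
d = 13, so d^2 = 169
d^2 - 1 = 168
d^2(d^2 - 1) = 169 * 168 = 28392
Divide by 12: 28392 / 12 = 2366

2366


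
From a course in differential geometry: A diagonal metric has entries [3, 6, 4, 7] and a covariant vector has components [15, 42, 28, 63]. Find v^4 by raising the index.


To raise an index with a diagonal metric: v^i = v_i / g_{ii}.
For index 4: v_4 = 63, g_{44} = 7
v^4 = 63 / 7 = 9

9


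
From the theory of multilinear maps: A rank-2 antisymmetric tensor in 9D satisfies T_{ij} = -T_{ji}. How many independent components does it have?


An antisymmetric rank-2 tensor satisfies A_{ij} = -A_{ji}, so diagonal entries are zero.
The independent components are the upper-triangular entries: C(n, 2) = n(n-1)/2.
n = 9
C(9, 2) = 9 * 8 / 2 = 72 / 2 = 36

36


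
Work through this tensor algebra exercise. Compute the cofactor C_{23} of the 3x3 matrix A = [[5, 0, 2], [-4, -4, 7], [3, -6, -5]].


To find cofactor C_{23}, delete row 2 and column 3.
The resulting 2x2 submatrix is: [[5, 0], [3, -6]]
Minor M_{23} = 5*-6 - 0*3
  = -30 - 0 = -30
Sign = (-1)^(2+3) = (-1)^5 = -1
Cofactor C_{23} = -1 * -30 = 30

30


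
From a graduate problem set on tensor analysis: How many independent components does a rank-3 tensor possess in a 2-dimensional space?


The number of components of a rank-r tensor in d dimensions is d^r.
Here d = 2 and r = 3.
2^3 = 8

8


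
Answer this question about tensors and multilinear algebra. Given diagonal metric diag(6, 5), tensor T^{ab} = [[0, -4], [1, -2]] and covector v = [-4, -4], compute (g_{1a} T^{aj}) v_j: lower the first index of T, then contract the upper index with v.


Step 1: lower the first index. For a diagonal metric, g_{ia} T^{aj} = g_{ii} T^{ij} (no sum on i).
g_{11} = 6
S_1{}^1 = 6 * T^{11} = 6 * 0 = 0
S_1{}^2 = 6 * T^{12} = 6 * -4 = -24
Step 2: contract S_1{}^j with v_j.
S_1{}^1 * v_1 = 0 * -4 = 0
S_1{}^2 * v_2 = -24 * -4 = 96
Result = 0 + 96 = 96

96


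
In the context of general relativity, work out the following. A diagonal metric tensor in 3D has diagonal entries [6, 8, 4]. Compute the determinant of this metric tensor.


For a diagonal metric, the determinant is the product of diagonal entries.
Diagonal entries: 6, 8, 4
det(g) = 6 * 8 * 4 = 192

192


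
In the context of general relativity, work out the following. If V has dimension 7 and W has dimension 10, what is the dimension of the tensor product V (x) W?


The dimension of a tensor product is the product of dimensions.
dim(V) = 7, dim(W) = 10
dim(V (x) W) = 7 * 10 = 70

70


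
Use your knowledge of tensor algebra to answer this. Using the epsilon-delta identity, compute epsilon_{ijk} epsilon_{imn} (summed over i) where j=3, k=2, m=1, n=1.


Using the identity: epsilon_{ijk} epsilon_{imn} = delta_{jm} delta_{kn} - delta_{jn} delta_{km}.
delta_{31} = 0
delta_{21} = 0
delta_{31} = 0
delta_{21} = 0
Result = 0 * 0 - 0 * 0 = 0 - 0 = 0

0


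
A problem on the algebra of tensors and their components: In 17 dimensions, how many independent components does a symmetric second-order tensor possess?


A symmetric rank-2 tensor in d dimensions has d(d+1)/2 independent components.
d = 17
d(d+1)/2 = 17 * 18 / 2 = 306 / 2 = 153

153


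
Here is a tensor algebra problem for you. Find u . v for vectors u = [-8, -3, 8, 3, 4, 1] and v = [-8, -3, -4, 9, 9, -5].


The inner product u . v = sum of u_i * v_i.
Term-by-term: -8 * -8, -3 * -3, 8 * -4, 3 * 9, 4 * 9, 1 * -5
Products: 64, 9, -32, 27, 36, -5
Sum = 64 + 9 + -32 + 27 + 36 + -5 = 99

99


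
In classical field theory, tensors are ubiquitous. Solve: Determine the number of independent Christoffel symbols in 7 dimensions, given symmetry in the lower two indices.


Christoffel symbols Gamma^k_{ij} are symmetric in i,j, so there are d * d(d+1)/2 independent symbols.
d = 7
d(d+1)/2 = 7 * 8 / 2 = 28
Total = 7 * 28 = 196

196


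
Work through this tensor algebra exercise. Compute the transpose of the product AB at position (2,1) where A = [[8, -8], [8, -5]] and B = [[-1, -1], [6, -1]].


(AB)^T_{ij} = (AB)_{ji} = sum_k A_{jk} B_{ki}.
For i=2, j=1 we need (AB)_{12}:
A_{11} * B_{12} = 8 * -1 = -8
A_{12} * B_{22} = -8 * -1 = 8
Sum = -8 + 8 = 0

0


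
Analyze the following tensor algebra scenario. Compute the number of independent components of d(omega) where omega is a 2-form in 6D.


The exterior derivative of a p-form is a (p+1)-form.
Its number of independent components is C(n, p+1).
n = 6, p+1 = 3
C(6, 3) = 20

20


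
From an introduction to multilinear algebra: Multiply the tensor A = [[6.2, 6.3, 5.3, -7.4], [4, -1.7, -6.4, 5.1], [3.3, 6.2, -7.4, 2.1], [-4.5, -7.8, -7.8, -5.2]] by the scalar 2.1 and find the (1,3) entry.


Scalar multiplication: (cA)_{ij} = c * A_{ij}.
c = 2.1
A_{13} = 5.3
(cA)_{13} = 2.1 * 5.3 = 11.13

11.13


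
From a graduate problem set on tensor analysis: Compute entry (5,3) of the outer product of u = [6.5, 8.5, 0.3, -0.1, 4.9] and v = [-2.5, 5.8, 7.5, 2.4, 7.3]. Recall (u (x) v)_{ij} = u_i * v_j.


The outer product entry T_{ij} = u_i * v_j.
We need i=5, j=3.
u_5 = 4.9, v_3 = 7.5
T_{5,3} = 4.9 * 7.5 = 36.75

36.75


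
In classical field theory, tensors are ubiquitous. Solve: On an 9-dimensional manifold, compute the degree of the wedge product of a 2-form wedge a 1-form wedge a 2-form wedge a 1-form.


The degree of a wedge product is the sum of the degrees of the individual forms.
Degrees: 2, 1, 2, 1
Total degree = 2 + 1 + 2 + 1 = 6

6


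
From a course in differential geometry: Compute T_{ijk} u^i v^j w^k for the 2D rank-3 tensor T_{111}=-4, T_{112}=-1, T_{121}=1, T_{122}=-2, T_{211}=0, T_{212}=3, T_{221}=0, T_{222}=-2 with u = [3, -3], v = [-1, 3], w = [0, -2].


S = sum over i,j,k of T_{ijk} u_i v_j w_k. Expanding all 8 terms:
T_{111}*u_1*v_1*w_1 = -4*3*-1*0 = 0  (running total: 0)
T_{112}*u_1*v_1*w_2 = -1*3*-1*-2 = -6  (running total: -6)
T_{121}*u_1*v_2*w_1 = 1*3*3*0 = 0  (running total: -6)
T_{122}*u_1*v_2*w_2 = -2*3*3*-2 = 36  (running total: 30)
T_{211}*u_2*v_1*w_1 = 0*-3*-1*0 = 0  (running total: 30)
T_{212}*u_2*v_1*w_2 = 3*-3*-1*-2 = -18  (running total: 12)
T_{221}*u_2*v_2*w_1 = 0*-3*3*0 = 0  (running total: 12)
T_{222}*u_2*v_2*w_2 = -2*-3*3*-2 = -36  (running total: -24)
S = -24

-24


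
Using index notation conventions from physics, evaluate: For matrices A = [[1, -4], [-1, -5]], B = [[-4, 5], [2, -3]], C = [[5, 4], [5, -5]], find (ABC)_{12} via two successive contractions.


(ABC)_{12} = sum_m (AB)_{1m} C_{m2}. First compute row 1 of AB.
(AB)_{11} = 1*-4 + -4*2 = -12
(AB)_{12} = 1*5 + -4*-3 = 17
Now contract with column 2 of C:
(AB)_{11} * C_{12} = -12 * 4 = -48
(AB)_{12} * C_{22} = 17 * -5 = -85
(ABC)_{12} = -48 + -85 = -133

-133


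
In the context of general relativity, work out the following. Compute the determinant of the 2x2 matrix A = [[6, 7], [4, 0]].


For a 2x2 matrix [[a, b], [c, d]], det = a*d - b*c.
a = 6, b = 7, c = 4, d = 0
a*d = 6 * 0 = 0
b*c = 7 * 4 = 28
det = 0 - 28 = -28

-28


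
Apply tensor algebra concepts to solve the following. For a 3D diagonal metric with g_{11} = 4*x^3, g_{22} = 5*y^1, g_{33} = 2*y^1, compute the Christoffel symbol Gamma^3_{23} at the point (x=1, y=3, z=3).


For a diagonal metric, Gamma^k_{ij} = (1/2) g^{kk} (dg_{ik}/dx_j + dg_{jk}/dx_i - dg_{ij}/dx_k).
The metric is diagonal, so g_{ab} = 0 for a != b.
At the given point: g_{11} = 4, g_{22} = 15, g_{33} = 6
g^{33} = 1/6
dg_{23}/dx_3 = 0 (off-diagonal)
dg_{33}/dx_2 = dg_{33}/dx_2 = 2
dg_{23}/dx_3 = 0 (off-diagonal)
Numerator = 0 + 2 - 0 = 2
Gamma^3_{23} = 2 / (2 * 6) = 1/6

1/6


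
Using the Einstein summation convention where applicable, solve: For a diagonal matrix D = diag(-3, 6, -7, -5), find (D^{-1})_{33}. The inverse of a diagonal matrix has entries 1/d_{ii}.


For a diagonal matrix, the inverse has entries (D^{-1})_{ii} = 1/d_{ii}.
The diagonal entries are: d_{11} = -3, d_{22} = 6, d_{33} = -7, d_{44} = -5
We need (D^{-1})_{33} = 1/d_{33} = 1/-7 = -1/7

-1/7


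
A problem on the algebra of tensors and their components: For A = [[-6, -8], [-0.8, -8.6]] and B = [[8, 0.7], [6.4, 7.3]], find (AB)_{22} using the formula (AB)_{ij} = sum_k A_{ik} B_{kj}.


(AB)_{ij} = sum_k A_{ik} B_{kj}.
For i=2, j=2:
A_{21} * B_{12} = -0.8 * 0.7 = -0.56
A_{22} * B_{22} = -8.6 * 7.3 = -62.78
Sum = -0.56 + -62.78 = -63.34

-63.34


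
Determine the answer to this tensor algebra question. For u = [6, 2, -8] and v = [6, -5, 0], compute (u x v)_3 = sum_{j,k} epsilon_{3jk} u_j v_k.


(u x v)_3 = sum_{j,k} epsilon_{3jk} u_j v_k. Only permutations of (1,2,3) contribute; the two non-zero terms are:
eps_{312} u_1 v_2 = 1 * 6 * -5 = -30
eps_{321} u_2 v_1 = -1 * 2 * 6 = -12
(u x v)_3 = -42

-42


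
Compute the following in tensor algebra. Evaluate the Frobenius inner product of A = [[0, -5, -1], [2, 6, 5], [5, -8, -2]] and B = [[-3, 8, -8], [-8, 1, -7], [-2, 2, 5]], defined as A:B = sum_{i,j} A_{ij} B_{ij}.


A:B = sum over all i,j of A_{ij} * B_{ij}.
Row 1: 0*-3=0, -5*8=-40, -1*-8=8 => row sum = -32
Row 2: 2*-8=-16, 6*1=6, 5*-7=-35 => row sum = -45
Row 3: 5*-2=-10, -8*2=-16, -2*5=-10 => row sum = -36
Total = -32 + -45 + -36 = -113

-113


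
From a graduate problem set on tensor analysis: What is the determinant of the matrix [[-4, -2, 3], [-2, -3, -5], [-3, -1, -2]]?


Expanding along the first row, det(A) = a11*M_11 - a12*M_12 + a13*M_13, where M_1j is the (1,j) minor.
Minor M_11 = -3*-2 - -5*-1 = 1
Minor M_12 = -2*-2 - -5*-3 = -11
Minor M_13 = -2*-1 - -3*-3 = -7
det = -4*(1) - -2*(-11) + 3*(-7)
    = -4 - 22 + -21
    = -47

-47


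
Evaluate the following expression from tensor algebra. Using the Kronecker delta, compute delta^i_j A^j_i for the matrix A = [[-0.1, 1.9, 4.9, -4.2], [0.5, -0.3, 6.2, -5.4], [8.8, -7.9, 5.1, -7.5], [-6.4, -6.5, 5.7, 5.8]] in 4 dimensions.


The contraction (trace) of a rank-2 tensor is the sum of its diagonal elements.
Diagonal entries: A[1,1] = -0.1, A[2,2] = -0.3, A[3,3] = 5.1, A[4,4] = 5.8
Tr(A) = -0.1 + -0.3 + 5.1 + 5.8 = 10.5

10.5


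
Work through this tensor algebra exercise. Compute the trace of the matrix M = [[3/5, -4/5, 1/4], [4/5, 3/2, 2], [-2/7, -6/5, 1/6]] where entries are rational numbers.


The trace is the sum of diagonal entries.
Diagonal: M[1,1] = 3/5, M[2,2] = 3/2, M[3,3] = 1/6
Tr(M) = 3/5 + 3/2 + 1/6
Computing step by step:
After adding M[1,1]: 3/5
After adding M[2,2]: 21/10
After adding M[3,3]: 34/15
Tr(M) = 34/15

34/15


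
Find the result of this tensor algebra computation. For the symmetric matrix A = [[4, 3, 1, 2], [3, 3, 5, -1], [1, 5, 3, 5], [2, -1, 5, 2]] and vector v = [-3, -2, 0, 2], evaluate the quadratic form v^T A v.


First compute Av:
(Av)_1 = 4*-3 + 3*-2 + 1*0 + 2*2 = -14
(Av)_2 = 3*-3 + 3*-2 + 5*0 + -1*2 = -17
(Av)_3 = 1*-3 + 5*-2 + 3*0 + 5*2 = -3
(Av)_4 = 2*-3 + -1*-2 + 5*0 + 2*2 = 0
Av = [-14, -17, -3, 0]
Then v^T (Av) = -3*-14 + -2*-17 + 0*-3 + 2*0
= 42 + 34 + 0 + 0 = 76

76


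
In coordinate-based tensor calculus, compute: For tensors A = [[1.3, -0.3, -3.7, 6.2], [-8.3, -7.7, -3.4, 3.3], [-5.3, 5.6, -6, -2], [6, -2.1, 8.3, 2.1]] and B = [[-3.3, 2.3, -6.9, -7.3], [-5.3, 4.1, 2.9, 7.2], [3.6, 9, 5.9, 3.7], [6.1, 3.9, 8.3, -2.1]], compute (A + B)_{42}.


Tensor addition is component-wise: (A + B)_{ij} = A_{ij} + B_{ij}.
A_{42} = -2.1
B_{42} = 3.9
(A + B)_{42} = -2.1 + 3.9 = 1.8

1.8


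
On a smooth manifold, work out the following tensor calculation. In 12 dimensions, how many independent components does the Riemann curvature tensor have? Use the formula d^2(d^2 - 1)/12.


The Riemann tensor in d dimensions has d^2(d^2 - 1)/12 independent components.
d = 12, so d^2 = 144
d^2 - 1 = 143
d^2(d^2 - 1) = 144 * 143 = 20592
Divide by 12: 20592 / 12 = 1716

1716


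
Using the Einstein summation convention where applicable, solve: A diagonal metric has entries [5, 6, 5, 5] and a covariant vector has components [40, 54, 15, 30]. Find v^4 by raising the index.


To raise an index with a diagonal metric: v^i = v_i / g_{ii}.
For index 4: v_4 = 30, g_{44} = 5
v^4 = 30 / 5 = 6

6


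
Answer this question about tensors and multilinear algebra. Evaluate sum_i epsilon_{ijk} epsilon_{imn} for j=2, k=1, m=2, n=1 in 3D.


Using the identity: epsilon_{ijk} epsilon_{imn} = delta_{jm} delta_{kn} - delta_{jn} delta_{km}.
delta_{22} = 1
delta_{11} = 1
delta_{21} = 0
delta_{12} = 0
Result = 1 * 1 - 0 * 0 = 1 - 0 = 1

1


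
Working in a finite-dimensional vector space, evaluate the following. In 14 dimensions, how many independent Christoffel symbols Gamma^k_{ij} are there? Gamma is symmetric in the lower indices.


Christoffel symbols Gamma^k_{ij} are symmetric in i,j, so there are d * d(d+1)/2 independent symbols.
d = 14
d(d+1)/2 = 14 * 15 / 2 = 105
Total = 14 * 105 = 1470

1470


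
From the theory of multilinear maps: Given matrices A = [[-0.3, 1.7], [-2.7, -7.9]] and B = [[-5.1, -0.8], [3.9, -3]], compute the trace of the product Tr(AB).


Tr(AB) = sum_i (AB)_{ii} where (AB)_{ii} = sum_k A_{ik} B_{ki}.
(AB)_{11} = -0.3*-5.1 + 1.7*3.9 = 8.16
(AB)_{22} = -2.7*-0.8 + -7.9*-3 = 25.86
Tr(AB) = 8.16 + 25.86 = 34.02

34.02


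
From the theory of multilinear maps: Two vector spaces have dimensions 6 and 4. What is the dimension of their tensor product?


The dimension of a tensor product is the product of dimensions.
dim(V) = 6, dim(W) = 4
dim(V (x) W) = 6 * 4 = 24

24


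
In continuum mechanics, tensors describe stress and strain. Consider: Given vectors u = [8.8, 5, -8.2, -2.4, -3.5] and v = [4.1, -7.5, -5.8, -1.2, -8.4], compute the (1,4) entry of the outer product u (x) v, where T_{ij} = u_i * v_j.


The outer product entry T_{ij} = u_i * v_j.
We need i=1, j=4.
u_1 = 8.8, v_4 = -1.2
T_{1,4} = 8.8 * -1.2 = -10.56

-10.56


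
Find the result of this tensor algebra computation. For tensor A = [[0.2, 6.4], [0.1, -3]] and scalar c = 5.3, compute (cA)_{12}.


Scalar multiplication: (cA)_{ij} = c * A_{ij}.
c = 5.3
A_{12} = 6.4
(cA)_{12} = 5.3 * 6.4 = 33.92

33.92


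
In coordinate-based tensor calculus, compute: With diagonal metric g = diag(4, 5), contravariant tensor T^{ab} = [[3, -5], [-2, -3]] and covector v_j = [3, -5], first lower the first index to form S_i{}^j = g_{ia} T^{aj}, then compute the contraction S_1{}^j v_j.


Step 1: lower the first index. For a diagonal metric, g_{ia} T^{aj} = g_{ii} T^{ij} (no sum on i).
g_{11} = 4
S_1{}^1 = 4 * T^{11} = 4 * 3 = 12
S_1{}^2 = 4 * T^{12} = 4 * -5 = -20
Step 2: contract S_1{}^j with v_j.
S_1{}^1 * v_1 = 12 * 3 = 36
S_1{}^2 * v_2 = -20 * -5 = 100
Result = 36 + 100 = 136

136


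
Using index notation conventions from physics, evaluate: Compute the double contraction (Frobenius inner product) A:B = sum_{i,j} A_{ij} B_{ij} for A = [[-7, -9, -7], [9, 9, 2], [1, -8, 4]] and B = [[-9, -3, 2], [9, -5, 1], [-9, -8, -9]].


A:B = sum over all i,j of A_{ij} * B_{ij}.
Row 1: -7*-9=63, -9*-3=27, -7*2=-14 => row sum = 76
Row 2: 9*9=81, 9*-5=-45, 2*1=2 => row sum = 38
Row 3: 1*-9=-9, -8*-8=64, 4*-9=-36 => row sum = 19
Total = 76 + 38 + 19 = 133

133


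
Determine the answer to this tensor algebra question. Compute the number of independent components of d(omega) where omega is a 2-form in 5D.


The exterior derivative of a p-form is a (p+1)-form.
Its number of independent components is C(n, p+1).
n = 5, p+1 = 3
C(5, 3) = 10

10


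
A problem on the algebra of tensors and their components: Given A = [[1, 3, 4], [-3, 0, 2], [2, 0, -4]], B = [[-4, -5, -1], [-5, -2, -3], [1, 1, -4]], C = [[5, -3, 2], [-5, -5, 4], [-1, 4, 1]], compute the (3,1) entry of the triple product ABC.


(ABC)_{31} = sum_m (AB)_{3m} C_{m1}. First compute row 3 of AB.
(AB)_{31} = 2*-4 + 0*-5 + -4*1 = -12
(AB)_{32} = 2*-5 + 0*-2 + -4*1 = -14
(AB)_{33} = 2*-1 + 0*-3 + -4*-4 = 14
Now contract with column 1 of C:
(AB)_{31} * C_{11} = -12 * 5 = -60
(AB)_{32} * C_{21} = -14 * -5 = 70
(AB)_{33} * C_{31} = 14 * -1 = -14
(ABC)_{31} = -60 + 70 + -14 = -4

-4


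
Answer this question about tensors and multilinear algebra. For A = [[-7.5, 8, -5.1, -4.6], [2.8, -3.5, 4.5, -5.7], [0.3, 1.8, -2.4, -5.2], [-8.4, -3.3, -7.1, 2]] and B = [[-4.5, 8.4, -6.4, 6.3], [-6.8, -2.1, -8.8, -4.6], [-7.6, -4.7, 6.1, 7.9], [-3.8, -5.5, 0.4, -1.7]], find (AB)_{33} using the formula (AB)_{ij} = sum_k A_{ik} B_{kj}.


(AB)_{ij} = sum_k A_{ik} B_{kj}.
For i=3, j=3:
A_{31} * B_{13} = 0.3 * -6.4 = -1.92
A_{32} * B_{23} = 1.8 * -8.8 = -15.84
A_{33} * B_{33} = -2.4 * 6.1 = -14.64
A_{34} * B_{43} = -5.2 * 0.4 = -2.08
Sum = -1.92 + -15.84 + -14.64 + -2.08 = -34.48

-34.48


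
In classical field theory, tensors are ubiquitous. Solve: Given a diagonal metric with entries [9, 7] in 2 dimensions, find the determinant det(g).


For a diagonal metric, the determinant is the product of diagonal entries.
Diagonal entries: 9, 7
det(g) = 9 * 7 = 63

63


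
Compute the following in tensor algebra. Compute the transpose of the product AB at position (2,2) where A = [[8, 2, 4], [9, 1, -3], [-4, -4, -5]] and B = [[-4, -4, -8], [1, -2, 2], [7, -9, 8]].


(AB)^T_{ij} = (AB)_{ji} = sum_k A_{jk} B_{ki}.
For i=2, j=2 we need (AB)_{22}:
A_{21} * B_{12} = 9 * -4 = -36
A_{22} * B_{22} = 1 * -2 = -2
A_{23} * B_{32} = -3 * -9 = 27
Sum = -36 + -2 + 27 = -11

-11


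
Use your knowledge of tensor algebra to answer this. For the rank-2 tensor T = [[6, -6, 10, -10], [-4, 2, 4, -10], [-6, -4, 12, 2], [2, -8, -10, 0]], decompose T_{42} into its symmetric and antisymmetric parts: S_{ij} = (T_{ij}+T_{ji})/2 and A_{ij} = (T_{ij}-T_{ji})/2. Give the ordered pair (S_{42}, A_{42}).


T_{42} = -8
T_{24} = -10
S_{42} = (-8 + -10)/2 = -18/2 = -9
A_{42} = (-8 - -10)/2 = 2/2 = 1
Check: S + A = -9 + 1 = -8 = T_{42}.

(-9, 1)


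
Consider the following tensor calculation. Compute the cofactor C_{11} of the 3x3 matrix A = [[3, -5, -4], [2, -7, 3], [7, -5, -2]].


To find cofactor C_{11}, delete row 1 and column 1.
The resulting 2x2 submatrix is: [[-7, 3], [-5, -2]]
Minor M_{11} = -7*-2 - 3*-5
  = 14 - -15 = 29
Sign = (-1)^(1+1) = (-1)^2 = 1
Cofactor C_{11} = 1 * 29 = 29

29


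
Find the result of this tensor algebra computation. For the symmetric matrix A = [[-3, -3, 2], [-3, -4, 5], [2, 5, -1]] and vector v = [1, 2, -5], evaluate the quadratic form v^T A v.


First compute Av:
(Av)_1 = -3*1 + -3*2 + 2*-5 = -19
(Av)_2 = -3*1 + -4*2 + 5*-5 = -36
(Av)_3 = 2*1 + 5*2 + -1*-5 = 17
Av = [-19, -36, 17]
Then v^T (Av) = 1*-19 + 2*-36 + -5*17
= -19 + -72 + -85 = -176

-176


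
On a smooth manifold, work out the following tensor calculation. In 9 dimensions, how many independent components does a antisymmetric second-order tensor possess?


A antisymmetric rank-2 tensor in d dimensions has d(d-1)/2 independent components.
d = 9
d(d-1)/2 = 9 * 8 / 2 = 72 / 2 = 36

36


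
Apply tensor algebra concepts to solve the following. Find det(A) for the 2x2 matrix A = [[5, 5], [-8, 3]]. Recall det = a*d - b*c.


For a 2x2 matrix [[a, b], [c, d]], det = a*d - b*c.
a = 5, b = 5, c = -8, d = 3
a*d = 5 * 3 = 15
b*c = 5 * -8 = -40
det = 15 - -40 = 55

55


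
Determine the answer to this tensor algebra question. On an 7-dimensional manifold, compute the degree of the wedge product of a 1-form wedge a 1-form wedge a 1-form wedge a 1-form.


The degree of a wedge product is the sum of the degrees of the individual forms.
Degrees: 1, 1, 1, 1
Total degree = 1 + 1 + 1 + 1 = 4

4


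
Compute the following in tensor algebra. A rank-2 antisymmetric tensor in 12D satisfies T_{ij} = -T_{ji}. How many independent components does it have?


An antisymmetric rank-2 tensor satisfies A_{ij} = -A_{ji}, so diagonal entries are zero.
The independent components are the upper-triangular entries: C(n, 2) = n(n-1)/2.
n = 12
C(12, 2) = 12 * 11 / 2 = 132 / 2 = 66

66


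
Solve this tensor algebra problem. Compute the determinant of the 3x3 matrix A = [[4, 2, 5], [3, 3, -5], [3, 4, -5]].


Expanding along the first row, det(A) = a11*M_11 - a12*M_12 + a13*M_13, where M_1j is the (1,j) minor.
Minor M_11 = 3*-5 - -5*4 = 5
Minor M_12 = 3*-5 - -5*3 = 0
Minor M_13 = 3*4 - 3*3 = 3
det = 4*(5) - 2*(0) + 5*(3)
    = 20 - 0 + 15
    = 35

35


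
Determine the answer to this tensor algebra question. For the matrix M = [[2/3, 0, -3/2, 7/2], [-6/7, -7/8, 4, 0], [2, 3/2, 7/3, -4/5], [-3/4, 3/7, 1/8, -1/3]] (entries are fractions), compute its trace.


The trace is the sum of diagonal entries.
Diagonal: M[1,1] = 2/3, M[2,2] = -7/8, M[3,3] = 7/3, M[4,4] = -1/3
Tr(M) = 2/3 + -7/8 + 7/3 + -1/3
Computing step by step:
After adding M[1,1]: 2/3
After adding M[2,2]: -5/24
After adding M[3,3]: 17/8
After adding M[4,4]: 43/24
Tr(M) = 43/24

43/24


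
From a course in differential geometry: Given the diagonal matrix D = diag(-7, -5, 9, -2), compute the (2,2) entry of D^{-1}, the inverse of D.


For a diagonal matrix, the inverse has entries (D^{-1})_{ii} = 1/d_{ii}.
The diagonal entries are: d_{11} = -7, d_{22} = -5, d_{33} = 9, d_{44} = -2
We need (D^{-1})_{22} = 1/d_{22} = 1/-5 = -1/5

-1/5


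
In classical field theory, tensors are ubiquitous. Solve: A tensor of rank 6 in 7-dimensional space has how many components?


The number of components of a rank-r tensor in d dimensions is d^r.
Here d = 7 and r = 6.
7^6 = 117649

117649


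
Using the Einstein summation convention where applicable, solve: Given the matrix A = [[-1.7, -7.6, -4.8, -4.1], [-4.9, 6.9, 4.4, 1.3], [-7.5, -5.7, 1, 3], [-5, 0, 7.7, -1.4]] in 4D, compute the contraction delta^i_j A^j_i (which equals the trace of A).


The contraction (trace) of a rank-2 tensor is the sum of its diagonal elements.
Diagonal entries: A[1,1] = -1.7, A[2,2] = 6.9, A[3,3] = 1, A[4,4] = -1.4
Tr(A) = -1.7 + 6.9 + 1 + -1.4 = 4.8

4.8


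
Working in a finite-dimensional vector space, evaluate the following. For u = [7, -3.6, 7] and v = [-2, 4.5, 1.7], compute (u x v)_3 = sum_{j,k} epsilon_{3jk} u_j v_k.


(u x v)_3 = sum_{j,k} epsilon_{3jk} u_j v_k. Only permutations of (1,2,3) contribute; the two non-zero terms are:
eps_{312} u_1 v_2 = 1 * 7 * 4.5 = 31.5
eps_{321} u_2 v_1 = -1 * -3.6 * -2 = -7.2
(u x v)_3 = 24.3

24.3


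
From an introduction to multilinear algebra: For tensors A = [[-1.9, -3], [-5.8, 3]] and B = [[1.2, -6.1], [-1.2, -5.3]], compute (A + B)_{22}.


Tensor addition is component-wise: (A + B)_{ij} = A_{ij} + B_{ij}.
A_{22} = 3
B_{22} = -5.3
(A + B)_{22} = 3 + -5.3 = -2.3

-2.3


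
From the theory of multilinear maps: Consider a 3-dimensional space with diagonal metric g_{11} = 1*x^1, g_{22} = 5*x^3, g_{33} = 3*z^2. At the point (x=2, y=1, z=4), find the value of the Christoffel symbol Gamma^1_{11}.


For a diagonal metric, Gamma^k_{ij} = (1/2) g^{kk} (dg_{ik}/dx_j + dg_{jk}/dx_i - dg_{ij}/dx_k).
The metric is diagonal, so g_{ab} = 0 for a != b.
At the given point: g_{11} = 2, g_{22} = 40, g_{33} = 48
g^{11} = 1/2
dg_{11}/dx_1 = dg_{11}/dx_1 = 1
dg_{11}/dx_1 = dg_{11}/dx_1 = 1
dg_{11}/dx_1 = dg_{11}/dx_1 = 1
Numerator = 1 + 1 - 1 = 1
Gamma^1_{11} = 1 / (2 * 2) = 1/4

1/4


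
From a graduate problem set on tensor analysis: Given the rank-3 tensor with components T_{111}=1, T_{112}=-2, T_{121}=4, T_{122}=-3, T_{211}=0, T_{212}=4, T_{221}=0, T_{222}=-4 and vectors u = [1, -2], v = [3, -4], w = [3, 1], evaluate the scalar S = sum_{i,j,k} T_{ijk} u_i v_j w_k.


S = sum over i,j,k of T_{ijk} u_i v_j w_k. Expanding all 8 terms:
T_{111}*u_1*v_1*w_1 = 1*1*3*3 = 9  (running total: 9)
T_{112}*u_1*v_1*w_2 = -2*1*3*1 = -6  (running total: 3)
T_{121}*u_1*v_2*w_1 = 4*1*-4*3 = -48  (running total: -45)
T_{122}*u_1*v_2*w_2 = -3*1*-4*1 = 12  (running total: -33)
T_{211}*u_2*v_1*w_1 = 0*-2*3*3 = 0  (running total: -33)
T_{212}*u_2*v_1*w_2 = 4*-2*3*1 = -24  (running total: -57)
T_{221}*u_2*v_2*w_1 = 0*-2*-4*3 = 0  (running total: -57)
T_{222}*u_2*v_2*w_2 = -4*-2*-4*1 = -32  (running total: -89)
S = -89

-89


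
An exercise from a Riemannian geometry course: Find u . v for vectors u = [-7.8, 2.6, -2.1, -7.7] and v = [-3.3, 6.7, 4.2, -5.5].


The inner product u . v = sum of u_i * v_i.
Term-by-term: -7.8 * -3.3, 2.6 * 6.7, -2.1 * 4.2, -7.7 * -5.5
Products: 25.74, 17.42, -8.82, 42.35
Sum = 25.74 + 17.42 + -8.82 + 42.35 = 76.69

76.69


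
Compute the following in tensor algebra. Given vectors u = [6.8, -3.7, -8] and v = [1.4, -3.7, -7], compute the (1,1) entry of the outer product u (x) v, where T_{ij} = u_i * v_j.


The outer product entry T_{ij} = u_i * v_j.
We need i=1, j=1.
u_1 = 6.8, v_1 = 1.4
T_{1,1} = 6.8 * 1.4 = 9.52

9.52


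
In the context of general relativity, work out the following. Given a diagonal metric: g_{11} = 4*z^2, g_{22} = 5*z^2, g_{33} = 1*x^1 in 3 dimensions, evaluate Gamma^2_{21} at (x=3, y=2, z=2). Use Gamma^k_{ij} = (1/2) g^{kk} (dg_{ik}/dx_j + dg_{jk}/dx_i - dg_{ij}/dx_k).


For a diagonal metric, Gamma^k_{ij} = (1/2) g^{kk} (dg_{ik}/dx_j + dg_{jk}/dx_i - dg_{ij}/dx_k).
The metric is diagonal, so g_{ab} = 0 for a != b.
At the given point: g_{11} = 16, g_{22} = 20, g_{33} = 3
g^{22} = 1/20
dg_{22}/dx_1 = dg_{22}/dx_1 = 0
dg_{12}/dx_2 = 0 (off-diagonal)
dg_{21}/dx_2 = 0 (off-diagonal)
Numerator = 0 + 0 - 0 = 0
Gamma^2_{21} = 0 / (2 * 20) = 0

0


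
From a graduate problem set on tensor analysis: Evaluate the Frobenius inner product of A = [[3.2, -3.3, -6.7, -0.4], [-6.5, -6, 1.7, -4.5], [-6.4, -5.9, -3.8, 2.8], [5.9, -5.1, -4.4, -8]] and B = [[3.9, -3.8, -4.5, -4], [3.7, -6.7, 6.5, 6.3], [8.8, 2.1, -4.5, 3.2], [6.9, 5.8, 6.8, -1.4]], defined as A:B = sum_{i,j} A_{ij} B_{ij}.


A:B = sum over all i,j of A_{ij} * B_{ij}.
Row 1: 3.2*3.9=12.48, -3.3*-3.8=12.54, -6.7*-4.5=30.15, -0.4*-4=1.6 => row sum = 56.77
Row 2: -6.5*3.7=-24.05, -6*-6.7=40.2, 1.7*6.5=11.05, -4.5*6.3=-28.35 => row sum = -1.15
Row 3: -6.4*8.8=-56.32, -5.9*2.1=-12.39, -3.8*-4.5=17.1, 2.8*3.2=8.96 => row sum = -42.65
Row 4: 5.9*6.9=40.71, -5.1*5.8=-29.58, -4.4*6.8=-29.92, -8*-1.4=11.2 => row sum = -7.59
Total = 56.77 + -1.15 + -42.65 + -7.59 = 5.38

5.38


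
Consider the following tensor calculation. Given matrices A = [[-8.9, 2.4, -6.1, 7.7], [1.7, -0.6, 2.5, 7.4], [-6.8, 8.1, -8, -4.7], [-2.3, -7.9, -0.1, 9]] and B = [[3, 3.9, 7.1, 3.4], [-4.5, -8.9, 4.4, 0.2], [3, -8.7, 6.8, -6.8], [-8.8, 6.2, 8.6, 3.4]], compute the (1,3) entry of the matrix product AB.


(AB)_{ij} = sum_k A_{ik} B_{kj}.
For i=1, j=3:
A_{11} * B_{13} = -8.9 * 7.1 = -63.19
A_{12} * B_{23} = 2.4 * 4.4 = 10.56
A_{13} * B_{33} = -6.1 * 6.8 = -41.48
A_{14} * B_{43} = 7.7 * 8.6 = 66.22
Sum = -63.19 + 10.56 + -41.48 + 66.22 = -27.89

-27.89


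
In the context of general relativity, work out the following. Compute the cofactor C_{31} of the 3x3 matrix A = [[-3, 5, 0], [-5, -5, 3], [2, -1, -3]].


To find cofactor C_{31}, delete row 3 and column 1.
The resulting 2x2 submatrix is: [[5, 0], [-5, 3]]
Minor M_{31} = 5*3 - 0*-5
  = 15 - 0 = 15
Sign = (-1)^(3+1) = (-1)^4 = 1
Cofactor C_{31} = 1 * 15 = 15

15


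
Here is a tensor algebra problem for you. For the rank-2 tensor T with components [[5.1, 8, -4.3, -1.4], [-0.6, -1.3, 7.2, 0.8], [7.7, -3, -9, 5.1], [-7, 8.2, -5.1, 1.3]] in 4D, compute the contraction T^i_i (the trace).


The contraction (trace) of a rank-2 tensor is the sum of its diagonal elements.
Diagonal entries: A[1,1] = 5.1, A[2,2] = -1.3, A[3,3] = -9, A[4,4] = 1.3
Tr(A) = 5.1 + -1.3 + -9 + 1.3 = -3.9

-3.9


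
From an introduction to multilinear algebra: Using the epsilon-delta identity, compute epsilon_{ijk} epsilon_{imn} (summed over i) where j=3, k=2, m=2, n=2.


Using the identity: epsilon_{ijk} epsilon_{imn} = delta_{jm} delta_{kn} - delta_{jn} delta_{km}.
delta_{32} = 0
delta_{22} = 1
delta_{32} = 0
delta_{22} = 1
Result = 0 * 1 - 0 * 1 = 0 - 0 = 0

0
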